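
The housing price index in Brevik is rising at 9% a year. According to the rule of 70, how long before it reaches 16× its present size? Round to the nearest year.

around 31 years

One doubling takes 70/9 = 7.78 years.
Getting to 16× needs 4 doublings: 4 × 7.78 ≈ 31 years.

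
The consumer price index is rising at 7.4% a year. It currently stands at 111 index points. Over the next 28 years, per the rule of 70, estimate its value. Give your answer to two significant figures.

roughly 860 index points

Doubling time ≈ 70/7.4 = 9.46 years.
28 years is 28/9.46 ≈ 2.96 doublings, a factor of 2^2.96 ≈ 7.78.
111 × 7.78 ≈ 860 index points.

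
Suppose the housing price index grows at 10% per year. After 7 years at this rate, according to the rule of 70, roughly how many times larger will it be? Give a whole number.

Doubling time ≈ 70/10 = 7.00 years.
7/7.00 ≈ 1 doubling, so about 2^1 = 2×.

≈ 2 times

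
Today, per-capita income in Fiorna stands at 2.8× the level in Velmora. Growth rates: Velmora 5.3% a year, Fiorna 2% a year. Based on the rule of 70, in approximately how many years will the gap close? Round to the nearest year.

roughly 32 years

What matters is the difference: 3.3 pp.
Rule of 70 on the gap: the ratio halves every 70/3.3 ≈ 21.21 years.
A 2.8× gap takes log₂(2.8) ≈ 1.49 halvings to close: 1.49 × 21.21 ≈ 32 years.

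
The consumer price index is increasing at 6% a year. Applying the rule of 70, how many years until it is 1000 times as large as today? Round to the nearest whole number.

roughly 116 years

Doubling time ≈ 70/6 = 11.67 years.
Reaching 1000× takes log₂(1000) ≈ 9.97 doublings.
9.97 × 11.67 ≈ 116 years.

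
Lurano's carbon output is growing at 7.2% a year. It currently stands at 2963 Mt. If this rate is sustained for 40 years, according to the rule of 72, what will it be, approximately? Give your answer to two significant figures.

Doubling time ≈ 72/7.2 = 10.00 years.
40 years is 40/10.00 ≈ 4.00 doublings, a factor of 2^4.00 ≈ 16.00.
2963 × 16.00 ≈ 47000 Mt.

47000 Mt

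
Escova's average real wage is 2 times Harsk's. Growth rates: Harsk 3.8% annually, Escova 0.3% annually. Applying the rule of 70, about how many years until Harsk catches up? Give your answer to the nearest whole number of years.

roughly 20 years

What matters is the difference: 3.5 pp.
Rule of 70 on the gap: the ratio halves every 70/3.5 ≈ 20.00 years.
A 2 times gap closes after 1 halving: 1 × 20.00 ≈ 20 years.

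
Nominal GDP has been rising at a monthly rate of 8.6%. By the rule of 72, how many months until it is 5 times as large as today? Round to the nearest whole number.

One doubling takes 72/8.6 = 8.37 months.
5× is log₂ 5 ≈ 2.32 doublings, so ≈ 2.32 × 8.37 = 19 months.

roughly 19 months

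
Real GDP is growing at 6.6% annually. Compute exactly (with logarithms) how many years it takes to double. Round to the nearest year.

t = ln(2) / ln(1 + 0.066) = 0.6931 / 0.063913 ≈ 10.84.
≈ 11 years.

11 years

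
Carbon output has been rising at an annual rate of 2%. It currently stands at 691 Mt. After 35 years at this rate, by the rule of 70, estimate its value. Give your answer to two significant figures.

Doubling time ≈ 70/2 = 35.00 years.
35 years is 35/35.00 ≈ 1.00 doublings, a factor of 2^1.00 ≈ 2.00.
691 × 2.00 ≈ 1400 Mt.

approximately 1400 Mt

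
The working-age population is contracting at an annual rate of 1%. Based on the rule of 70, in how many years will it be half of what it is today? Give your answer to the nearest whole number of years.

The rule works in reverse for decay: 70/1 ≈ 70.00 years to halve.

approximately 70 years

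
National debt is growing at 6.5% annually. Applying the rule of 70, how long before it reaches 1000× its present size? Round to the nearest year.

At 6.5% it doubles every 70/6.5 ≈ 10.77 years.
Reaching 1000× takes log₂(1000) ≈ 9.97 doublings.
9.97 × 10.77 ≈ 107 years.

about 107 years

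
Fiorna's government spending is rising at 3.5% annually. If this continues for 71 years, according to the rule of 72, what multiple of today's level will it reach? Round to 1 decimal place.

Doubling time ≈ 72/3.5 = 20.57 years.
71 years / 20.57 ≈ 3.45 doublings → factor 2^3.45 ≈ 10.9.

roughly 10.9 times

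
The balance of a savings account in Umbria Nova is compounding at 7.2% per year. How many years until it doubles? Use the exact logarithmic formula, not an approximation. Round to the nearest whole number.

t = ln(2) / ln(1 + 0.072) = 0.6931 / 0.069526 ≈ 9.97.
≈ 10 years.

10 years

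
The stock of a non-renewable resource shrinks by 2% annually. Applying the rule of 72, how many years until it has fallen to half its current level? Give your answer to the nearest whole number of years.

36 years

Halving time ≈ 72 / 2 = 36.00 → 36 years.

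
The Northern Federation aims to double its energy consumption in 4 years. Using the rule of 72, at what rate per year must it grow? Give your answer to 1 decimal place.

72 / 4 ≈ 18.00, so about 18.0% per year.

roughly 18.0%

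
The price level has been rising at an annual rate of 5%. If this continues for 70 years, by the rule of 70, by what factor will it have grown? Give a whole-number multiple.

At 5% one doubling takes ≈ 14.00 years; 70 years is 5 of them, so ×32.

about 32 times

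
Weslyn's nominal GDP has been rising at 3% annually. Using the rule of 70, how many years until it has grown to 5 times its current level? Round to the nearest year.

At 3% it doubles every 70/3 ≈ 23.33 years.
5× is log₂ 5 ≈ 2.32 doublings, so ≈ 2.32 × 23.33 = 54 years.

roughly 54 years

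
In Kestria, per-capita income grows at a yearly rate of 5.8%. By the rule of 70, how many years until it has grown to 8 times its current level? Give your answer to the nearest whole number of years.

At 5.8% it doubles every 70/5.8 ≈ 12.07 years.
Getting to 8× needs 3 doublings: 3 × 12.07 ≈ 36 years.

≈ 36 years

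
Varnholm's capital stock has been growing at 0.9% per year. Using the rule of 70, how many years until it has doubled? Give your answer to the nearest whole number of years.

roughly 78 years

Doubling time ≈ 70 / 0.9 = 77.78 years.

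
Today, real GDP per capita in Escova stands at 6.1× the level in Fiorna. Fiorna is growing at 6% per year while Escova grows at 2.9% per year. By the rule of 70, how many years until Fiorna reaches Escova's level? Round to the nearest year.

The growth-rate gap is 6% − 2.9% = 3.1 percentage points.
So the ratio between them halves every 70/3.1 ≈ 22.58 years.
A 6.1× gap takes log₂(6.1) ≈ 2.61 halvings to close: 2.61 × 22.58 ≈ 59 years.

59 years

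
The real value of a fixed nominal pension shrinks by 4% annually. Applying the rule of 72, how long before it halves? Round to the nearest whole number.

18 years

The rule works in reverse for decay: 72/4 ≈ 18.00 years to halve.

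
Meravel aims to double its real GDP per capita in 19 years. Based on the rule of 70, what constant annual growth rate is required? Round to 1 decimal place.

3.7%

70 / 19 ≈ 3.68, so about 3.7% a year.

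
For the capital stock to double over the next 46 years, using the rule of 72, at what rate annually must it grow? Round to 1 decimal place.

approximately 1.6%

72 / 46 ≈ 1.57, so about 1.6% annually.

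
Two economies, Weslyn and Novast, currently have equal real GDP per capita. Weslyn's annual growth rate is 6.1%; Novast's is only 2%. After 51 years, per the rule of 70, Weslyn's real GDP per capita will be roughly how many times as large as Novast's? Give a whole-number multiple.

Rate gap = 6.1% − 2% = 4.1 points.
The ratio doubles every 70/4.1 ≈ 17.07 years.
51/17.07 ≈ 2.99 doublings → ratio ≈ 2^2.99 ≈ 8.

≈ 8 times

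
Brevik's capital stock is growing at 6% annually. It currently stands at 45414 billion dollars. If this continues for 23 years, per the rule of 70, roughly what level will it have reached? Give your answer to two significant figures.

≈ 180000 billion dollars

Doubling time ≈ 70/6 = 11.67 years.
23 years is 23/11.67 ≈ 1.97 doublings, a factor of 2^1.97 ≈ 3.92.
45414 × 3.92 ≈ 180000 billion dollars.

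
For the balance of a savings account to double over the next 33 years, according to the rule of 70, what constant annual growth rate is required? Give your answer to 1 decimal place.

approximately 2.1% annually

70 / 33 ≈ 2.12, so about 2.1% annually.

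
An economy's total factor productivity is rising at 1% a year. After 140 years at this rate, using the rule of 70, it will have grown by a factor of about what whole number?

70/1 ≈ 70.00 years per doubling.
140 years fits 2 doublings: 2^2 = 4.

around 4 times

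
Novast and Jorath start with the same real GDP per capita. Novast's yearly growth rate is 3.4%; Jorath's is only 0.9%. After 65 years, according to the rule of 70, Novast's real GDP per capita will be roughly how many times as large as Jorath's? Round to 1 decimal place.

about 5.0 times

Rate gap = 3.4% − 0.9% = 2.5 points.
The ratio doubles every 70/2.5 ≈ 28.00 years.
65/28.00 ≈ 2.32 doublings → ratio ≈ 2^2.32 ≈ 5.0.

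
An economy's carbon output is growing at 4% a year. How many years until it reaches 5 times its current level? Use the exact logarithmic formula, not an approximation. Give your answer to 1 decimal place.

t = ln(5) / ln(1 + 0.04) = 1.6094 / 0.039221 ≈ 41.03.

41.0 years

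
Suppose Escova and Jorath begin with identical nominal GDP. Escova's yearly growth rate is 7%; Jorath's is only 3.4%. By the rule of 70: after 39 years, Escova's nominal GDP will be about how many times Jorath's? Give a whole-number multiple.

roughly 4 times

Escova pulls ahead at 3.6 pp per year, so the ratio doubles every 70/3.6 ≈ 19.44 years.
In 39 years that's 2.01 doublings: 2^2.01 ≈ 4.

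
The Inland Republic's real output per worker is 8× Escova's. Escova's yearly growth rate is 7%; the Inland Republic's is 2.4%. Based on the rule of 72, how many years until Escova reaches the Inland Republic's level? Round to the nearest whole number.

What matters is the difference: 4.6 pp.
Rule of 72 on the gap: the ratio halves every 72/4.6 ≈ 15.65 years.
An 8× gap closes after 3 halvings: 3 × 15.65 ≈ 47 years.

about 47 years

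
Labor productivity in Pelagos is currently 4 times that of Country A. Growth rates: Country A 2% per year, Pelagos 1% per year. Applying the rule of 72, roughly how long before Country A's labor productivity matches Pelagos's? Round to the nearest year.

The growth-rate gap is 2% − 1% = 1 percentage point.
So the ratio between them halves every 72/1 ≈ 72.00 years.
A 4 times gap closes after 2 halvings: 2 × 72.00 ≈ 144 years.

approximately 144 years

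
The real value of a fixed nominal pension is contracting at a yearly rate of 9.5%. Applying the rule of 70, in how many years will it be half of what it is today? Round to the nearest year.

Halving time ≈ 70 / 9.5 = 7.37 → 7 years.

about 7 years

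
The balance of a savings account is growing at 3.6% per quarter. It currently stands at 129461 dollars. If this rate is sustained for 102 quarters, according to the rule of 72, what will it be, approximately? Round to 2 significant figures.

approximately 4400000 dollars

It doubles every 72/3.6 ≈ 20.00 quarters, so 102 quarters is 5.10 doublings.
2^5.10 ≈ 34.30; 129461 × 34.30 ≈ 4400000 dollars.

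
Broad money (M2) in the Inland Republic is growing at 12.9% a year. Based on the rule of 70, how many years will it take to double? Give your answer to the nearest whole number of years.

At 12.9%, doubling takes about 70/12.9 = 5.43 years.

around 5 years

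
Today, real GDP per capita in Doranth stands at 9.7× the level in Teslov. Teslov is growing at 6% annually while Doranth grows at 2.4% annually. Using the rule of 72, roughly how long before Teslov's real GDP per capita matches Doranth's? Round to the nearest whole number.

66 years

The growth-rate gap is 6% − 2.4% = 3.6 percentage points.
So the ratio between them halves every 72/3.6 ≈ 20.00 years.
A 9.7× gap takes log₂(9.7) ≈ 3.28 halvings to close: 3.28 × 20.00 ≈ 66 years.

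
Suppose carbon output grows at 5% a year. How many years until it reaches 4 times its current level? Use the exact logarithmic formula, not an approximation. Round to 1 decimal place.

28.4 years

t = ln(4) / ln(1 + 0.05) = 1.3863 / 0.048790 ≈ 28.41.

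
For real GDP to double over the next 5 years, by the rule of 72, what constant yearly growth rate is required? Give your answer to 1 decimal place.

approximately 14.4% per year

72 / 5 ≈ 14.40, so about 14.4% per year.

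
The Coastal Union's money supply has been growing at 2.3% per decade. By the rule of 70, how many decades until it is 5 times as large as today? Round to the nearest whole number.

At 2.3% it doubles every 70/2.3 ≈ 30.43 decades.
Reaching 5× takes log₂(5) ≈ 2.32 doublings.
2.32 × 30.43 ≈ 71 decades.

roughly 71 decades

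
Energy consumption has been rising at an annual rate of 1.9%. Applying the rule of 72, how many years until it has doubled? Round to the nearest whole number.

Doubling time ≈ 72 / 1.9 = 37.89 years.

roughly 38 years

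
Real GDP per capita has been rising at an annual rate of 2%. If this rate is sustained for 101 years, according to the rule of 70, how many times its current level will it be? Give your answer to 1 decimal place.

Doubling time ≈ 70/2 = 35.00 years.
101 years / 35.00 ≈ 2.89 doublings → factor 2^2.89 ≈ 7.4.

≈ 7.4 times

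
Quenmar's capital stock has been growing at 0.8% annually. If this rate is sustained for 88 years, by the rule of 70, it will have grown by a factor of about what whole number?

roughly 2 times

70/0.8 ≈ 87.50 years per doubling.
88 years fits 1 doubling: 2^1 = 2.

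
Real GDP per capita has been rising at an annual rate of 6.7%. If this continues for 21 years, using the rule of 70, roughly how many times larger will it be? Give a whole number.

≈ 4 times

Doubling time ≈ 70/6.7 = 10.45 years.
21/10.45 ≈ 2 doublings, so about 2^2 = 4×.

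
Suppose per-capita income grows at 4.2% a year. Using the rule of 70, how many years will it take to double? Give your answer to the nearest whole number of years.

70/4.2 ≈ 16.67, so it doubles roughly every 17 years.

17 years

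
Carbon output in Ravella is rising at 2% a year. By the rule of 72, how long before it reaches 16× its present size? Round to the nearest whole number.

roughly 144 years

One doubling takes 72/2 = 36.00 years.
Getting to 16× needs 4 doublings: 4 × 36.00 ≈ 144 years.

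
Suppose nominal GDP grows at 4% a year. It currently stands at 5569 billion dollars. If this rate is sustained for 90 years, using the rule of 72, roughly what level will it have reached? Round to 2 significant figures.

It doubles every 72/4 ≈ 18.00 years, so 90 years is 5.00 doublings.
2^5.00 ≈ 32.00; 5569 × 32.00 ≈ 180000 billion dollars.

180000 billion dollars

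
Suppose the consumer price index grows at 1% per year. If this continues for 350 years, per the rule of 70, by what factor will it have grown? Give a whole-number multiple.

approximately 32 times

Doubling time ≈ 70/1 = 70.00 years.
350/70.00 ≈ 5 doublings, so about 2^5 = 32×.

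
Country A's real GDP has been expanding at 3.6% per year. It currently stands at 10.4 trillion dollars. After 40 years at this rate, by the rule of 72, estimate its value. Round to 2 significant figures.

about 42 trillion dollars

Doubling time ≈ 72/3.6 = 20.00 years.
40 years is 40/20.00 ≈ 2.00 doublings, a factor of 2^2.00 ≈ 4.00.
10.4 × 4.00 ≈ 42 trillion dollars.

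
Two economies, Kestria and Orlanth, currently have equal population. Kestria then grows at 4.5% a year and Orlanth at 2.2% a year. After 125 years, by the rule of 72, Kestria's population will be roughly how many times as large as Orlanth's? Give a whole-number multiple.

Kestria pulls ahead at 2.3 pp per year, so the ratio doubles every 72/2.3 ≈ 31.30 years.
In 125 years that's 3.99 doublings: 2^3.99 ≈ 16.

roughly 16 times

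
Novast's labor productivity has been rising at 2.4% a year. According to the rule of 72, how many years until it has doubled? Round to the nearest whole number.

about 30 years

At 2.4%, doubling takes about 72/2.4 = 30.00 years.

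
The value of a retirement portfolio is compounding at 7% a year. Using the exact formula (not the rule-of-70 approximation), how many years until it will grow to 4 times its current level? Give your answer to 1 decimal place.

t = ln(4) / ln(1 + 0.07) = 1.3863 / 0.067659 ≈ 20.49.

20.5 years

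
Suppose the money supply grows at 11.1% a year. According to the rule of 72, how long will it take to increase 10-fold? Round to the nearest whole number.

around 22 years

One doubling takes 72/11.1 = 6.49 years.
Reaching 10× takes log₂(10) ≈ 3.32 doublings.
3.32 × 6.49 ≈ 22 years.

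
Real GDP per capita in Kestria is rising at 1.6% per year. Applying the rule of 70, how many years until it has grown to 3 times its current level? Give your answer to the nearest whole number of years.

roughly 69 years

Doubling time ≈ 70/1.6 = 43.75 years.
3× is log₂ 3 ≈ 1.58 doublings, so ≈ 1.58 × 43.75 = 69 years.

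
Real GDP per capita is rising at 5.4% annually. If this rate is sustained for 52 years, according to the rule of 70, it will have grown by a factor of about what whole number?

approximately 16 times

70/5.4 ≈ 12.96 years per doubling.
52 years fits 4 doublings: 2^4 = 16.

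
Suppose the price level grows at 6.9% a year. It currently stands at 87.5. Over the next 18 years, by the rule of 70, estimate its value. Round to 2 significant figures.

300

It doubles every 70/6.9 ≈ 10.14 years, so 18 years is 1.78 doublings.
2^1.78 ≈ 3.43; 87.5 × 3.43 ≈ 300.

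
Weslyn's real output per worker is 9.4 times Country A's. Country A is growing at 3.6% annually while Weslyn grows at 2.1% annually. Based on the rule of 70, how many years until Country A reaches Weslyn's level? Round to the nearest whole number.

151 years

What matters is the difference: 1.5 pp.
Rule of 70 on the gap: the ratio halves every 70/1.5 ≈ 46.67 years.
A 9.4 times gap takes log₂(9.4) ≈ 3.23 halvings to close: 3.23 × 46.67 ≈ 151 years.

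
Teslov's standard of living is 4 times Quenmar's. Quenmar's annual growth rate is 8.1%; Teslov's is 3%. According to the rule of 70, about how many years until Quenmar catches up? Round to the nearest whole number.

approximately 27 years

What matters is the difference: 5.1 pp.
Rule of 70 on the gap: the ratio halves every 70/5.1 ≈ 13.73 years.
A 4 times gap closes after 2 halvings: 2 × 13.73 ≈ 27 years.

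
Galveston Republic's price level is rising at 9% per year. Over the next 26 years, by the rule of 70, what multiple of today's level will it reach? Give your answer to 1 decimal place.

about 10.1 times

Doubling time ≈ 70/9 = 7.78 years.
26 years / 7.78 ≈ 3.34 doublings → factor 2^3.34 ≈ 10.1.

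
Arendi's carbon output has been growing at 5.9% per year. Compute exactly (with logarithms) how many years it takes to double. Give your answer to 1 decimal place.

t = ln(2) / ln(1 + 0.059) = 0.6931 / 0.057325 ≈ 12.09.

12.1 years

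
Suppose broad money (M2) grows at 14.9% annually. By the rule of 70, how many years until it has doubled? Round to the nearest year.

At 14.9%, doubling takes about 70/14.9 = 4.70 years.

around 5 years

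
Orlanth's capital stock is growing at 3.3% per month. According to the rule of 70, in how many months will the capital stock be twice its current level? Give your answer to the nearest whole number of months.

roughly 21 months

70/3.3 ≈ 21.21, so it doubles roughly every 21 months.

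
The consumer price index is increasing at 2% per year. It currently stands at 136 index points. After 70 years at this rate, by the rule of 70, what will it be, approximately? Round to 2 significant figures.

approximately 540 index points

It doubles every 70/2 ≈ 35.00 years, so 70 years is 2.00 doublings.
2^2.00 ≈ 4.00; 136 × 4.00 ≈ 540 index points.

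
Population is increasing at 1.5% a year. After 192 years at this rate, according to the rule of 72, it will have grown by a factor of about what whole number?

≈ 16 times

72/1.5 ≈ 48.00 years per doubling.
192 years fits 4 doublings: 2^4 = 16.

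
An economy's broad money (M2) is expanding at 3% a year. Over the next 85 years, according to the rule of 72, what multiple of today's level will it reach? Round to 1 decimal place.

Doubles every ≈ 24.00 years (72/3).
85 years is 3.54 doublings; 2^3.54 ≈ 11.6×.

around 11.6 times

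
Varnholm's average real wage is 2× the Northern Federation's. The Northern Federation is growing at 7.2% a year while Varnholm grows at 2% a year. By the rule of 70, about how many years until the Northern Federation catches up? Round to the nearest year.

≈ 13 years

the Northern Federation gains on Varnholm at 7.2% − 2% = 5.2 points a year.
At that relative rate the gap halves every 70/5.2 ≈ 13.46 years.
A 2× gap closes after 1 halving: 1 × 13.46 ≈ 13 years.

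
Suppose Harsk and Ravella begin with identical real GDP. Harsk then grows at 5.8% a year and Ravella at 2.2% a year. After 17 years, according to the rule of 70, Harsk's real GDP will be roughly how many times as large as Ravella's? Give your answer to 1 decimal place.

approximately 1.8 times

Harsk pulls ahead at 3.6 pp per year, so the ratio doubles every 70/3.6 ≈ 19.44 years.
In 17 years that's 0.87 doublings: 2^0.87 ≈ 1.8.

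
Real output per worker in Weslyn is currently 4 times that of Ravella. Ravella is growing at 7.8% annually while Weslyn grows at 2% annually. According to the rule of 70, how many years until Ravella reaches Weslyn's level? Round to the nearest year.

around 24 years

What matters is the difference: 5.8 pp.
Rule of 70 on the gap: the ratio halves every 70/5.8 ≈ 12.07 years.
A 4 times gap closes after 2 halvings: 2 × 12.07 ≈ 24 years.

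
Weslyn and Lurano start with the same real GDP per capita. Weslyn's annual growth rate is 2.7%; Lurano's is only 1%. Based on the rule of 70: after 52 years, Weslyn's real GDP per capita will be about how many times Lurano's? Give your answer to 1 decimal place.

Rate gap = 2.7% − 1% = 1.7 points.
The ratio doubles every 70/1.7 ≈ 41.18 years.
52/41.18 ≈ 1.26 doublings → ratio ≈ 2^1.26 ≈ 2.4.

roughly 2.4 times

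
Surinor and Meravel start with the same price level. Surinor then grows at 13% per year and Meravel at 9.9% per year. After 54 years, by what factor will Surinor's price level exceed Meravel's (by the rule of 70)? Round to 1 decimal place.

Only the 3.1-point difference matters.
70/3.1 ≈ 22.58 years per doubling of the ratio; 54 years gives 2.39 doublings, so ≈ 5.2×.

around 5.2 times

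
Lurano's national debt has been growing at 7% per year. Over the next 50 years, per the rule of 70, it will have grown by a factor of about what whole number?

70/7 ≈ 10.00 years per doubling.
50 years fits 5 doublings: 2^5 = 32.

approximately 32 times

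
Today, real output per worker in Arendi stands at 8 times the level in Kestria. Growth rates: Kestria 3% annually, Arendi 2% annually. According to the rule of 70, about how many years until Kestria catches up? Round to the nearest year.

about 210 years

What matters is the difference: 1 pp.
Rule of 70 on the gap: the ratio halves every 70/1 ≈ 70.00 years.
An 8 times gap closes after 3 halvings: 3 × 70.00 ≈ 210 years.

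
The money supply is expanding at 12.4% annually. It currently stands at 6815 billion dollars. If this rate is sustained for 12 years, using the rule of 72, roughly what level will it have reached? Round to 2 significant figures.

Doubling time ≈ 72/12.4 = 5.81 years.
12 years is 12/5.81 ≈ 2.07 doublings, a factor of 2^2.07 ≈ 4.20.
6815 × 4.20 ≈ 29000 billion dollars.

around 29000 billion dollars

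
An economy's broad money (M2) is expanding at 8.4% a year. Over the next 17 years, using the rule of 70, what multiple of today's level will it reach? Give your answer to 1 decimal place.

Doubling time ≈ 70/8.4 = 8.33 years.
17 years / 8.33 ≈ 2.04 doublings → factor 2^2.04 ≈ 4.1.

roughly 4.1 times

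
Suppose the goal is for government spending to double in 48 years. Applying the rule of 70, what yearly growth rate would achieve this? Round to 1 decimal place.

70 / 48 ≈ 1.46, so about 1.5% per year.

1.5%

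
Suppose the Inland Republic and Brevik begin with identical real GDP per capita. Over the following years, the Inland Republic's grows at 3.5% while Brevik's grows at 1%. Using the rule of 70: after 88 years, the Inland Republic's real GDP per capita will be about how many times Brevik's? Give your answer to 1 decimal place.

the Inland Republic pulls ahead at 2.5 pp per year, so the ratio doubles every 70/2.5 ≈ 28.00 years.
In 88 years that's 3.14 doublings: 2^3.14 ≈ 8.8.

roughly 8.8 times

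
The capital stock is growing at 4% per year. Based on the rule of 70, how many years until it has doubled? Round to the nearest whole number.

approximately 18 years

At 4%, doubling takes about 70/4 = 17.50 years.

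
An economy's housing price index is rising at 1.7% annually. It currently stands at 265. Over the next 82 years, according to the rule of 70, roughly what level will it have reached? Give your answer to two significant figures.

Doubling time ≈ 70/1.7 = 41.18 years.
82 years is 82/41.18 ≈ 1.99 doublings, a factor of 2^1.99 ≈ 3.97.
265 × 3.97 ≈ 1100.

about 1100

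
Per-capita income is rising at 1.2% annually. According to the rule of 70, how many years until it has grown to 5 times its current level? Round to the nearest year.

At 1.2% it doubles every 70/1.2 ≈ 58.33 years.
5× is log₂ 5 ≈ 2.32 doublings, so ≈ 2.32 × 58.33 = 135 years.

roughly 135 years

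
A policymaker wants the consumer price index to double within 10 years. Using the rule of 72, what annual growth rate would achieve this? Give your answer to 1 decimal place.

approximately 7.2%

72 / 10 ≈ 7.20, so about 7.2% a year.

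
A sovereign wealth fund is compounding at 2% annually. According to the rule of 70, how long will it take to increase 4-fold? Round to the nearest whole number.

approximately 70 years

At 2% it doubles every 70/2 ≈ 35.00 years.
4 = 2^2, so 2 doublings → 70 years.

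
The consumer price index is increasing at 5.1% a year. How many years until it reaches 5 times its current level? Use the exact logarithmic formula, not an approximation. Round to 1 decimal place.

t = ln(5) / ln(1 + 0.051) = 1.6094 / 0.049742 ≈ 32.35.

32.4 years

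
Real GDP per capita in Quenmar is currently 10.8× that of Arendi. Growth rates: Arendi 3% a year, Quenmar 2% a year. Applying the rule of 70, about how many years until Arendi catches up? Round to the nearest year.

Arendi gains on Quenmar at 3% − 2% = 1 point a year.
At that relative rate the gap halves every 70/1 ≈ 70.00 years.
A 10.8× gap takes log₂(10.8) ≈ 3.43 halvings to close: 3.43 × 70.00 ≈ 240 years.

≈ 240 years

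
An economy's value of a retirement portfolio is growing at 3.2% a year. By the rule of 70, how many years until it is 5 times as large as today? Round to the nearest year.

roughly 51 years

One doubling takes 70/3.2 = 21.88 years.
Reaching 5× takes log₂(5) ≈ 2.32 doublings.
2.32 × 21.88 ≈ 51 years.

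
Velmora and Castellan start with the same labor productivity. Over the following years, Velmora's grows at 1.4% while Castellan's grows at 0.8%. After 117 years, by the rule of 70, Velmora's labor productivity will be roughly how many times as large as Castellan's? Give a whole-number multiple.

Velmora pulls ahead at 0.6 pp per year, so the ratio doubles every 70/0.6 ≈ 116.67 years.
In 117 years that's 1.00 doublings: 2^1.00 ≈ 2.

2 times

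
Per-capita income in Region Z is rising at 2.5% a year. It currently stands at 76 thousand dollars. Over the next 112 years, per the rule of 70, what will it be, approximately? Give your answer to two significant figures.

Doubling time ≈ 70/2.5 = 28.00 years.
112 years is 112/28.00 ≈ 4.00 doublings, a factor of 2^4.00 ≈ 16.00.
76 × 16.00 ≈ 1200 thousand dollars.

≈ 1200 thousand dollars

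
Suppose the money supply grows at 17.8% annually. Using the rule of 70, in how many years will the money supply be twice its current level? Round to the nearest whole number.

70/17.8 ≈ 3.93, so it doubles roughly every 4 years.

4 years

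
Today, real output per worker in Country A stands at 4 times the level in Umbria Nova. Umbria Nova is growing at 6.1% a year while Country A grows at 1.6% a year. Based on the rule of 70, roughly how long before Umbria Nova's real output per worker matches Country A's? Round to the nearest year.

The growth-rate gap is 6.1% − 1.6% = 4.5 percentage points.
So the ratio between them halves every 70/4.5 ≈ 15.56 years.
A 4 times gap closes after 2 halvings: 2 × 15.56 ≈ 31 years.

about 31 years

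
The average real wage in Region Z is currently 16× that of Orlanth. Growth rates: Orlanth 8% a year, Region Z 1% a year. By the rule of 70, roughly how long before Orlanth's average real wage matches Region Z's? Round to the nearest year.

≈ 40 years

The growth-rate gap is 8% − 1% = 7 percentage points.
So the ratio between them halves every 70/7 ≈ 10.00 years.
A 16× gap closes after 4 halvings: 4 × 10.00 ≈ 40 years.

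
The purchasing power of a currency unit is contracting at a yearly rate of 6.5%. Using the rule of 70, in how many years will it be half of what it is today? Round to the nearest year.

Halving time ≈ 70 / 6.5 = 10.77 → 11 years.

around 11 years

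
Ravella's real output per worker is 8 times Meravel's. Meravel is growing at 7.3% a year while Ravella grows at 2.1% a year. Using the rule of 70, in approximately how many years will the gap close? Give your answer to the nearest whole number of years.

What matters is the difference: 5.2 pp.
Rule of 70 on the gap: the ratio halves every 70/5.2 ≈ 13.46 years.
An 8 times gap closes after 3 halvings: 3 × 13.46 ≈ 40 years.

approximately 40 years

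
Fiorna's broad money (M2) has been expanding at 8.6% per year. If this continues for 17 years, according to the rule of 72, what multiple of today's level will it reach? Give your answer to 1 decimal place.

about 4.1 times

Doubles every ≈ 8.37 years (72/8.6).
17 years is 2.03 doublings; 2^2.03 ≈ 4.1×.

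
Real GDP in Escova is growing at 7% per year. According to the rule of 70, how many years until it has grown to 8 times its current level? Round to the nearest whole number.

Doubling time ≈ 70/7 = 10.00 years.
8× is 3 doublings, so 3 × 10.00 ≈ 30 years.

approximately 30 years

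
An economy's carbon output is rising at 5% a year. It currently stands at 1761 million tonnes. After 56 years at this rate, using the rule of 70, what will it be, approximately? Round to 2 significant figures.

approximately 28000 million tonnes

Doubling time ≈ 70/5 = 14.00 years.
56 years is 56/14.00 ≈ 4.00 doublings, a factor of 2^4.00 ≈ 16.00.
1761 × 16.00 ≈ 28000 million tonnes.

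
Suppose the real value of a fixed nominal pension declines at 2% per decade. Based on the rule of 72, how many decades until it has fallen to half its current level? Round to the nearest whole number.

Falling at 2%, it halves about every 72/2 = 36.00 decades.

roughly 36 decades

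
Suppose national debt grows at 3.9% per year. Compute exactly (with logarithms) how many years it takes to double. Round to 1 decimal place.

t = ln(2) / ln(1 + 0.039) = 0.6931 / 0.038259 ≈ 18.12.

18.1 years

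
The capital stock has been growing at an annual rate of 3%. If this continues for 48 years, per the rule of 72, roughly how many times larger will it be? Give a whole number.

Doubling time ≈ 72/3 = 24.00 years.
48/24.00 ≈ 2 doublings, so about 2^2 = 4×.

about 4 times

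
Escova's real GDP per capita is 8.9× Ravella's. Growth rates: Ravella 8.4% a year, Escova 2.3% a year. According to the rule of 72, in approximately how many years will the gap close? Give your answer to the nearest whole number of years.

≈ 37 years

Ravella gains on Escova at 8.4% − 2.3% = 6.1 points a year.
At that relative rate the gap halves every 72/6.1 ≈ 11.80 years.
An 8.9× gap takes log₂(8.9) ≈ 3.15 halvings to close: 3.15 × 11.80 ≈ 37 years.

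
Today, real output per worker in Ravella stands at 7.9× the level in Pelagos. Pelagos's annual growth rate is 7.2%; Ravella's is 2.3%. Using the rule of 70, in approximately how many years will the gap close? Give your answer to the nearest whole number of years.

What matters is the difference: 4.9 pp.
Rule of 70 on the gap: the ratio halves every 70/4.9 ≈ 14.29 years.
A 7.9× gap takes log₂(7.9) ≈ 2.98 halvings to close: 2.98 × 14.29 ≈ 43 years.

roughly 43 years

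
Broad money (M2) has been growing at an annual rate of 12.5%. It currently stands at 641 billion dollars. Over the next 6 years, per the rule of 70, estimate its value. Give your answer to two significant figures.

≈ 1300 billion dollars

It doubles every 70/12.5 ≈ 5.60 years, so 6 years is 1.07 doublings.
2^1.07 ≈ 2.10; 641 × 2.10 ≈ 1300 billion dollars.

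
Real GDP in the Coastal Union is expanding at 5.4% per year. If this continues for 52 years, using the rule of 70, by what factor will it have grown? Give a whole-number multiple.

about 16 times

Doubling time ≈ 70/5.4 = 12.96 years.
52/12.96 ≈ 4 doublings, so about 2^4 = 16×.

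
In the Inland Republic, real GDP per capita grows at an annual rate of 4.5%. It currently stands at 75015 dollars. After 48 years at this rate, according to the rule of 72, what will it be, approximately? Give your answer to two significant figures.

around 600000 dollars

It doubles every 72/4.5 ≈ 16.00 years, so 48 years is 3.00 doublings.
2^3.00 ≈ 8.00; 75015 × 8.00 ≈ 600000 dollars.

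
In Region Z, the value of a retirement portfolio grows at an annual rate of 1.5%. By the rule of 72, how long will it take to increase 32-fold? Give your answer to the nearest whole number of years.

At 1.5% it doubles every 72/1.5 ≈ 48.00 years.
Getting to 32× needs 5 doublings: 5 × 48.00 ≈ 240 years.

approximately 240 years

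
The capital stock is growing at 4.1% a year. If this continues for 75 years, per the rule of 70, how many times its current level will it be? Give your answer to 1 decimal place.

roughly 21.0 times

Doubling time ≈ 70/4.1 = 17.07 years.
75 years / 17.07 ≈ 4.39 doublings → factor 2^4.39 ≈ 21.0.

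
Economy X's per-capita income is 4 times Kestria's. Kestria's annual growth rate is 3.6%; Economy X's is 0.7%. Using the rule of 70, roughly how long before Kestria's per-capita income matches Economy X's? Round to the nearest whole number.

What matters is the difference: 2.9 pp.
Rule of 70 on the gap: the ratio halves every 70/2.9 ≈ 24.14 years.
A 4 times gap closes after 2 halvings: 2 × 24.14 ≈ 48 years.

about 48 years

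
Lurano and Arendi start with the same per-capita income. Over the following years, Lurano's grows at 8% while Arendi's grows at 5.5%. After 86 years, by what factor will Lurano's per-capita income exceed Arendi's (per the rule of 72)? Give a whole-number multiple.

roughly 8 times

Only the 2.5-point difference matters.
72/2.5 ≈ 28.80 years per doubling of the ratio; 86 years gives 2.99 doublings, so ≈ 8×.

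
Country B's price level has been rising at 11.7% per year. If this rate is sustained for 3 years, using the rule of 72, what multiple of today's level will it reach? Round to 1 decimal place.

about 1.4 times

Doubles every ≈ 6.15 years (72/11.7).
3 years is 0.49 doublings; 2^0.49 ≈ 1.4×.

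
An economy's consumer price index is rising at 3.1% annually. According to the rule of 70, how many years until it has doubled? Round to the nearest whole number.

At 3.1%, doubling takes about 70/3.1 = 22.58 years.

about 23 years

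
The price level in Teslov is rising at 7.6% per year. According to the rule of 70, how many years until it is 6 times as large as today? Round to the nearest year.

At 7.6% it doubles every 70/7.6 ≈ 9.21 years.
Reaching 6× takes log₂(6) ≈ 2.58 doublings.
2.58 × 9.21 ≈ 24 years.

roughly 24 years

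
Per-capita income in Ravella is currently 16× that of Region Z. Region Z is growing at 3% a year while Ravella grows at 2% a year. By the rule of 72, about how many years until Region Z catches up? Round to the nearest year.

Region Z gains on Ravella at 3% − 2% = 1 point a year.
At that relative rate the gap halves every 72/1 ≈ 72.00 years.
A 16× gap closes after 4 halvings: 4 × 72.00 ≈ 288 years.

288 years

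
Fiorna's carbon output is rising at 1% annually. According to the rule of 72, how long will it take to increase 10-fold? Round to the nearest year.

Doubling time ≈ 72/1 = 72.00 years.
10× is log₂ 10 ≈ 3.32 doublings, so ≈ 3.32 × 72.00 = 239 years.

about 239 years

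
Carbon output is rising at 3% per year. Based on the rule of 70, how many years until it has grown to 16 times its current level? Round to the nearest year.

Doubling time ≈ 70/3 = 23.33 years.
16× is 4 doublings, so 4 × 23.33 ≈ 93 years.

around 93 years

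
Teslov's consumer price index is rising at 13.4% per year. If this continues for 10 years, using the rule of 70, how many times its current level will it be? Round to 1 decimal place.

Doubles every ≈ 5.22 years (70/13.4).
10 years is 1.92 doublings; 2^1.92 ≈ 3.8×.

about 3.8 times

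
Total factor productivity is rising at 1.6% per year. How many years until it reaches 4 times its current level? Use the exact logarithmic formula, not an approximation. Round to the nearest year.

t = ln(4) / ln(1 + 0.016) = 1.3863 / 0.015873 ≈ 87.34.
≈ 87 years.

87 years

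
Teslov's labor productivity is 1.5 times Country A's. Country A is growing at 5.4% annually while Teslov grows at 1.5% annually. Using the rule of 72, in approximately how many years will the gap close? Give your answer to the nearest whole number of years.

around 11 years

What matters is the difference: 3.9 pp.
Rule of 72 on the gap: the ratio halves every 72/3.9 ≈ 18.46 years.
A 1.5 times gap takes log₂(1.5) ≈ 0.58 halvings to close: 0.58 × 18.46 ≈ 11 years.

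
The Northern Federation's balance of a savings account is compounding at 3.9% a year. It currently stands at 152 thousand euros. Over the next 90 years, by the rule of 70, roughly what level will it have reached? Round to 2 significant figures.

around 4900 thousand euros

It doubles every 70/3.9 ≈ 17.95 years, so 90 years is 5.01 doublings.
2^5.01 ≈ 32.22; 152 × 32.22 ≈ 4900 thousand euros.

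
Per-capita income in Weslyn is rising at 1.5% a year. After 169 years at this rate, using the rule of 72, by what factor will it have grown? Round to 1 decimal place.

roughly 11.5 times

Doubles every ≈ 48.00 years (72/1.5).
169 years is 3.52 doublings; 2^3.52 ≈ 11.5×.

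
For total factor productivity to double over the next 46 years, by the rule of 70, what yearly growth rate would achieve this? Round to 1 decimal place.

about 1.5%

70 / 46 ≈ 1.52, so about 1.5% per year.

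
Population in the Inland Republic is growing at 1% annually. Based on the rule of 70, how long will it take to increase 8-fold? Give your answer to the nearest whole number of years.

around 210 years

One doubling takes 70/1 = 70.00 years.
Getting to 8× needs 3 doublings: 3 × 70.00 ≈ 210 years.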